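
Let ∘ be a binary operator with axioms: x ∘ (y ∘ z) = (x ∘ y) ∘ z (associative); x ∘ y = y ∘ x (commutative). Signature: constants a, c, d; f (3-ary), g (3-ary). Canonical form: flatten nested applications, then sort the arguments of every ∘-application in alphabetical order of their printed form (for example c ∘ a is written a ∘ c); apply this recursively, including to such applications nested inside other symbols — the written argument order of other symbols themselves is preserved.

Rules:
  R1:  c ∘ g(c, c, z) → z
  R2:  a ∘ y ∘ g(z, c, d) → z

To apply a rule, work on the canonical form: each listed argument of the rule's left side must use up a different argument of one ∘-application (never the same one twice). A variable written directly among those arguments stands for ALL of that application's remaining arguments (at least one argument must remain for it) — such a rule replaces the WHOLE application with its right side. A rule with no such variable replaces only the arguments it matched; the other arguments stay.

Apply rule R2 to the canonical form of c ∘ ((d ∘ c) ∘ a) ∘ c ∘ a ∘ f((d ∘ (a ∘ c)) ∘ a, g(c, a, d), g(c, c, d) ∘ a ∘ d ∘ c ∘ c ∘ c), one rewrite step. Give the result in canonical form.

Canonical form:  a ∘ a ∘ c ∘ c ∘ c ∘ d ∘ f(a ∘ a ∘ c ∘ d, g(c, a, d), a ∘ c ∘ c ∘ c ∘ d ∘ g(c, c, d))
Apply R2:  consuming a, g(c, c, d);  y := c ∘ c ∘ c ∘ d, z := c
The variable takes the whole remainder — replace the entire application.
Giving:  a ∘ a ∘ c ∘ c ∘ c ∘ d ∘ f(a ∘ a ∘ c ∘ d, g(c, a, d), c)

Answer: a ∘ a ∘ c ∘ c ∘ c ∘ d ∘ f(a ∘ a ∘ c ∘ d, g(c, a, d), c)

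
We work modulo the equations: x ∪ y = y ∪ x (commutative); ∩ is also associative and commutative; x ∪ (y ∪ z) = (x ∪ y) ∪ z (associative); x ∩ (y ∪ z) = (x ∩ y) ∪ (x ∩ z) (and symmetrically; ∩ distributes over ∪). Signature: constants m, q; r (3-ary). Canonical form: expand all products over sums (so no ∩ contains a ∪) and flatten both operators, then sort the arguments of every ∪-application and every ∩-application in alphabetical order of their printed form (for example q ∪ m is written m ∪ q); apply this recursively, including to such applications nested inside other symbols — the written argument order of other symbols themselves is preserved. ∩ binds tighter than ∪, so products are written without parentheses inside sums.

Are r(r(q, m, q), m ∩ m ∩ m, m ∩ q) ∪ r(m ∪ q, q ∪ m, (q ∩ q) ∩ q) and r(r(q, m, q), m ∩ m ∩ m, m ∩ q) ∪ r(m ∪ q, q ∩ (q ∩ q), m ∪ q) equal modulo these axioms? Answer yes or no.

Answer: no — r(m ∪ q, m ∪ q, q ∩ q ∩ q) ∪ r(r(q, m, q), m ∩ m ∩ m, m ∩ q) vs r(m ∪ q, q ∩ q ∩ q, m ∪ q) ∪ r(r(q, m, q), m ∩ m ∩ m, m ∩ q)

Derivation:
Left:  r(r(q, m, q), m ∩ m ∩ m, m ∩ q) ∪ r(m ∪ q, q ∪ m, (q ∩ q) ∩ q)
  Merge nested applications:  r(r(q, m, q), m ∩ m ∩ m, m ∩ q) ∪ r(m ∪ q, m ∪ q, q ∩ q ∩ q)
  Order the arguments:  r(m ∪ q, m ∪ q, q ∩ q ∩ q) ∪ r(r(q, m, q), m ∩ m ∩ m, m ∩ q)
Right:  r(r(q, m, q), m ∩ m ∩ m, m ∩ q) ∪ r(m ∪ q, q ∩ (q ∩ q), m ∪ q)
  Merge nested applications:  r(r(q, m, q), m ∩ m ∩ m, m ∩ q) ∪ r(m ∪ q, q ∩ q ∩ q, m ∪ q)
  Sort:  r(m ∪ q, q ∩ q ∩ q, m ∪ q) ∪ r(r(q, m, q), m ∩ m ∩ m, m ∩ q)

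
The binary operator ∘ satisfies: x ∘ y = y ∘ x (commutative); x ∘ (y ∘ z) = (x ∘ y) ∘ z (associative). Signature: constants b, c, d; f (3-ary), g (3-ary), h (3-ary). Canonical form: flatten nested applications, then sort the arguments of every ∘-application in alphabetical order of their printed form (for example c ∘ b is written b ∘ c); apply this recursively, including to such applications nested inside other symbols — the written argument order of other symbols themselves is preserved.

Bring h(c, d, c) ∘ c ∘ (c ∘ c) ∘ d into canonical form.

Answer: c ∘ c ∘ c ∘ d ∘ h(c, d, c)

Derivation:
Flatten:  h(c, d, c) ∘ c ∘ c ∘ c ∘ d
Sort arguments:  c ∘ c ∘ c ∘ d ∘ h(c, d, c)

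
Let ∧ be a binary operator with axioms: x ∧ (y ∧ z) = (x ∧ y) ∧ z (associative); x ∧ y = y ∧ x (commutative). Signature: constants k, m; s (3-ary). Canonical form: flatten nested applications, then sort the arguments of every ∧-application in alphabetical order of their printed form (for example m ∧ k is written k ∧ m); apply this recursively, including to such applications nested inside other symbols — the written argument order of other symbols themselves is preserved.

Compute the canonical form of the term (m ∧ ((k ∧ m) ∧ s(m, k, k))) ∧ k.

Un-nest:  m ∧ k ∧ m ∧ s(m, k, k) ∧ k
Sort arguments:  k ∧ k ∧ m ∧ m ∧ s(m, k, k)

Answer: k ∧ k ∧ m ∧ m ∧ s(m, k, k)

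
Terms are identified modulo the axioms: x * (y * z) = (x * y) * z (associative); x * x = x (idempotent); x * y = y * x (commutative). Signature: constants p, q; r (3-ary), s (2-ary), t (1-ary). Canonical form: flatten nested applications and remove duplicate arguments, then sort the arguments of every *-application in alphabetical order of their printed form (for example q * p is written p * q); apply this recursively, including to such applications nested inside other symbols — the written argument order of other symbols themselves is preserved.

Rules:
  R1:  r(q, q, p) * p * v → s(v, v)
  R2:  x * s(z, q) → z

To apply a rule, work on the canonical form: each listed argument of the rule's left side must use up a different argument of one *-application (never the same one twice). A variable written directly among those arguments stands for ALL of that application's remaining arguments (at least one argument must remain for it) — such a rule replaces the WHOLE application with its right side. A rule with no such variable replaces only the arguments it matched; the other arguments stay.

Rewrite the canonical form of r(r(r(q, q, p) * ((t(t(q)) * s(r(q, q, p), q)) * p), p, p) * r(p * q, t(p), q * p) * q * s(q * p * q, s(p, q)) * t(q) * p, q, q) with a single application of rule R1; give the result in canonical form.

Canonical form:  r(p * q * r(p * q, t(p), p * q) * r(p * r(q, q, p) * s(r(q, q, p), q) * t(t(q)), p, p) * s(p * q, s(p, q)) * t(q), q, q)
Apply R1:  consuming p, r(q, q, p);  v := s(r(q, q, p), q) * t(t(q))
The variable takes the whole remainder — replace the entire application.
Result:  r(p * q * r(p * q, t(p), p * q) * r(s(s(r(q, q, p), q) * t(t(q)), s(r(q, q, p), q) * t(t(q))), p, p) * s(p * q, s(p, q)) * t(q), q, q)

Answer: r(p * q * r(p * q, t(p), p * q) * r(s(s(r(q, q, p), q) * t(t(q)), s(r(q, q, p), q) * t(t(q))), p, p) * s(p * q, s(p, q)) * t(q), q, q)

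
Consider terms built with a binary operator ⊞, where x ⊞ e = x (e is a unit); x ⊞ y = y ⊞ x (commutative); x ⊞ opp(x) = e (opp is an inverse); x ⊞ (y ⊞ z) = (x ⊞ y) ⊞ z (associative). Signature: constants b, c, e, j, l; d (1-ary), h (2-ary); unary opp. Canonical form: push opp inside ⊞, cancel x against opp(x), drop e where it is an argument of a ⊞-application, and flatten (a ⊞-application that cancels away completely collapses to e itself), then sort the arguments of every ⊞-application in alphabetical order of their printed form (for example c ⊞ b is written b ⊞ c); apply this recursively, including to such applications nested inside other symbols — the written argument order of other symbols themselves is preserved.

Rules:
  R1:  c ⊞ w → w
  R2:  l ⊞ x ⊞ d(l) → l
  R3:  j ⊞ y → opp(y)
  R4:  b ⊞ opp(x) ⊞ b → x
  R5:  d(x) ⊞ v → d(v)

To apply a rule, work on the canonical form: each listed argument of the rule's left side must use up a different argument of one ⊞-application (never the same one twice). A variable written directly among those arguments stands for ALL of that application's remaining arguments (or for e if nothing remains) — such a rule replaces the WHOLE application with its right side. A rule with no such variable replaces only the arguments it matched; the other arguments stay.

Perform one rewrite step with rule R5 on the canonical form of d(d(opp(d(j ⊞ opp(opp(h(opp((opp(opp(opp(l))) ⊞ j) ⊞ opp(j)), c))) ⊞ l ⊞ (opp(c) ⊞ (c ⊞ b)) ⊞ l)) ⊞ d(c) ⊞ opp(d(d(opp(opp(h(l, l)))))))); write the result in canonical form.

Canonical form:  d(d(d(c) ⊞ opp(d(b ⊞ h(l, c) ⊞ j ⊞ l ⊞ l)) ⊞ opp(d(d(h(l, l))))))
R5 matches:  uses d(c);  v := opp(d(b ⊞ h(l, c) ⊞ j ⊞ l ⊞ l)) ⊞ opp(d(d(h(l, l)))), x := c
Every leftover argument binds to the variable; the entire application is replaced.
New term:  d(d(d(opp(d(b ⊞ h(l, c) ⊞ j ⊞ l ⊞ l)) ⊞ opp(d(d(h(l, l)))))))

Answer: d(d(d(opp(d(b ⊞ h(l, c) ⊞ j ⊞ l ⊞ l)) ⊞ opp(d(d(h(l, l)))))))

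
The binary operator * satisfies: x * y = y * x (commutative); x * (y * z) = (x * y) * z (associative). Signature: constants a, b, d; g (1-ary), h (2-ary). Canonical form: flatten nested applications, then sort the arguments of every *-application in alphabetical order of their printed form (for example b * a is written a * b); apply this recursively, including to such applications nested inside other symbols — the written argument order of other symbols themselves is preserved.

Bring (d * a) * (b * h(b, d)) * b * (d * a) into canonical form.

Un-nest:  d * a * b * h(b, d) * b * d * a
Order the arguments:  a * a * b * b * d * d * h(b, d)

Answer: a * a * b * b * d * d * h(b, d)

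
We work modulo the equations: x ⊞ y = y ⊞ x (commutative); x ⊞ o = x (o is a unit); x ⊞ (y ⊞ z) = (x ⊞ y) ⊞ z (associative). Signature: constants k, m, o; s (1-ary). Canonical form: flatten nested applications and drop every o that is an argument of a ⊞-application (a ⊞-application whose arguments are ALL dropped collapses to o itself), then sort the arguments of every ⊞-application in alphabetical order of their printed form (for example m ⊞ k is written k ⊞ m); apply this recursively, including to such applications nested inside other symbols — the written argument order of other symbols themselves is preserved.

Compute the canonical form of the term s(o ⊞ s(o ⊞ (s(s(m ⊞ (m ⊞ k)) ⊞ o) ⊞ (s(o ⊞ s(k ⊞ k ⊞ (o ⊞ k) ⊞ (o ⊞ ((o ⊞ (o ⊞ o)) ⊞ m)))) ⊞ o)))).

Focus inside:  o ⊞ s(o ⊞ (s(s(m ⊞ (m ⊞ k)) ⊞ o) ⊞ (s(o ⊞ s(k ⊞ k ⊞ (o ⊞ k) ⊞ (o ⊞ ((o ⊞ (o ⊞ o)) ⊞ m)))) ⊞ o)))
Inside:  s(o ⊞ (s(s(m ⊞ (m ⊞ k)) ⊞ o) ⊞ (s(o ⊞ s(k ⊞ k ⊞ (o ⊞ k) ⊞ (o ⊞ ((o ⊞ (o ⊞ o)) ⊞ m)))) ⊞ o)))  →  s(s(s(k ⊞ k ⊞ k ⊞ m)) ⊞ s(s(k ⊞ m ⊞ m)))
Drop the unit:  drop o
Sort arguments:  s(s(s(k ⊞ k ⊞ k ⊞ m)) ⊞ s(s(k ⊞ m ⊞ m)))
Reassemble:  s(s(s(s(k ⊞ k ⊞ k ⊞ m)) ⊞ s(s(k ⊞ m ⊞ m))))

Answer: s(s(s(s(k ⊞ k ⊞ k ⊞ m)) ⊞ s(s(k ⊞ m ⊞ m))))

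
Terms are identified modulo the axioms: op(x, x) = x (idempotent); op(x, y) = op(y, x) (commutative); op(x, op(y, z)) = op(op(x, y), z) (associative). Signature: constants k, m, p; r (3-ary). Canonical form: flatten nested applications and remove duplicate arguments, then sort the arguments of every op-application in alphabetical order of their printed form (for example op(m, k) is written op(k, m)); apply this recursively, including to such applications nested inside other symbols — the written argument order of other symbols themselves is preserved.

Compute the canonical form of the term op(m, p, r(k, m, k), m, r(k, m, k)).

Answer: op(m, p, r(k, m, k))

Derivation:
Drop duplicates:  drop duplicate m, r(k, m, k)
Sort arguments:  op(m, p, r(k, m, k))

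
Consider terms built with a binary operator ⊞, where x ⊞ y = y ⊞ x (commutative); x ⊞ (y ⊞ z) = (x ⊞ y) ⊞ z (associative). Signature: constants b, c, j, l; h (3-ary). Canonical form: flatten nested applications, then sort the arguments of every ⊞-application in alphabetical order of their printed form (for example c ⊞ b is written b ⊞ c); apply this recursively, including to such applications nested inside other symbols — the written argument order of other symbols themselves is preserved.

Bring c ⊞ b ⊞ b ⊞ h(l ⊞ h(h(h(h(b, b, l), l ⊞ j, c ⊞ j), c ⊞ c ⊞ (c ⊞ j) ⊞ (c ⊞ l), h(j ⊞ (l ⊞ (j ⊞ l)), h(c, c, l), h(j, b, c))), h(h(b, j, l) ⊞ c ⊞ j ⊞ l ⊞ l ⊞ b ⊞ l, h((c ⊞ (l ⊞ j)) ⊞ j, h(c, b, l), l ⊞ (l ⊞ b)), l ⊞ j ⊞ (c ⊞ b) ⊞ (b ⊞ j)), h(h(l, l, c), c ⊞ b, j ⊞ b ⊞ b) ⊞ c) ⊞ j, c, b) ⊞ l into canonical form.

Simplify inside:  h(l ⊞ h(h(h(h(b, b, l), l ⊞ j, c ⊞ j), c ⊞ c ⊞ (c ⊞ j) ⊞ (c ⊞ l), h(j ⊞ (l ⊞ (j ⊞ l)), h(c, c, l), h(j, b, c))), h(h(b, j, l) ⊞ c ⊞ j ⊞ l ⊞ l ⊞ b ⊞ l, h((c ⊞ (l ⊞ j)) ⊞ j, h(c, b, l), l ⊞ (l ⊞ b)), l ⊞ j ⊞ (c ⊞ b) ⊞ (b ⊞ j)), h(h(l, l, c), c ⊞ b, j ⊞ b ⊞ b) ⊞ c) ⊞ j, c, b)  →  h(h(h(h(h(b, b, l), j ⊞ l, c ⊞ j), c ⊞ c ⊞ c ⊞ c ⊞ j ⊞ l, h(j ⊞ j ⊞ l ⊞ l, h(c, c, l), h(j, b, c))), h(b ⊞ c ⊞ h(b, j, l) ⊞ j ⊞ l ⊞ l ⊞ l, h(c ⊞ j ⊞ j ⊞ l, h(c, b, l), b ⊞ l ⊞ l), b ⊞ b ⊞ c ⊞ j ⊞ j ⊞ l), c ⊞ h(h(l, l, c), b ⊞ c, b ⊞ b ⊞ j)) ⊞ j ⊞ l, c, b)
Order the arguments:  b ⊞ b ⊞ c ⊞ h(h(h(h(h(b, b, l), j ⊞ l, c ⊞ j), c ⊞ c ⊞ c ⊞ c ⊞ j ⊞ l, h(j ⊞ j ⊞ l ⊞ l, h(c, c, l), h(j, b, c))), h(b ⊞ c ⊞ h(b, j, l) ⊞ j ⊞ l ⊞ l ⊞ l, h(c ⊞ j ⊞ j ⊞ l, h(c, b, l), b ⊞ l ⊞ l), b ⊞ b ⊞ c ⊞ j ⊞ j ⊞ l), c ⊞ h(h(l, l, c), b ⊞ c, b ⊞ b ⊞ j)) ⊞ j ⊞ l, c, b) ⊞ l

Answer: b ⊞ b ⊞ c ⊞ h(h(h(h(h(b, b, l), j ⊞ l, c ⊞ j), c ⊞ c ⊞ c ⊞ c ⊞ j ⊞ l, h(j ⊞ j ⊞ l ⊞ l, h(c, c, l), h(j, b, c))), h(b ⊞ c ⊞ h(b, j, l) ⊞ j ⊞ l ⊞ l ⊞ l, h(c ⊞ j ⊞ j ⊞ l, h(c, b, l), b ⊞ l ⊞ l), b ⊞ b ⊞ c ⊞ j ⊞ j ⊞ l), c ⊞ h(h(l, l, c), b ⊞ c, b ⊞ b ⊞ j)) ⊞ j ⊞ l, c, b) ⊞ l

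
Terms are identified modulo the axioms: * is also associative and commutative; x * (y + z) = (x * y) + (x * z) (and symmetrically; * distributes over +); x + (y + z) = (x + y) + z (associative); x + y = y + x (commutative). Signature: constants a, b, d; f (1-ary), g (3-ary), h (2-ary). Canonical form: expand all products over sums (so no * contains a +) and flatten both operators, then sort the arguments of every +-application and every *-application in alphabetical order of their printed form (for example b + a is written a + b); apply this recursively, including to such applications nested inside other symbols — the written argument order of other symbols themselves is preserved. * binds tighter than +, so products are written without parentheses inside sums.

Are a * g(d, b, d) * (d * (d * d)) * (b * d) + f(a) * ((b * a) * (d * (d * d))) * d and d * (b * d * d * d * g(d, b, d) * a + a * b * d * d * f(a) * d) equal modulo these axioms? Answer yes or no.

Answer: yes — both canonical forms are a * b * d * d * d * d * f(a) + a * b * d * d * d * d * g(d, b, d)

Derivation:
Left:  a * g(d, b, d) * (d * (d * d)) * (b * d) + f(a) * ((b * a) * (d * (d * d))) * d
  Merge nested applications:  a * b * d * d * d * d * g(d, b, d) + a * b * d * d * d * d * f(a)
  Sort arguments:  a * b * d * d * d * d * f(a) + a * b * d * d * d * d * g(d, b, d)
Right:  d * (b * d * d * d * g(d, b, d) * a + a * b * d * d * f(a) * d)
  Distribute:  a * b * d * d * d * d * g(d, b, d) + a * b * d * d * d * d * f(a)
  Sort:  a * b * d * d * d * d * f(a) + a * b * d * d * d * d * g(d, b, d)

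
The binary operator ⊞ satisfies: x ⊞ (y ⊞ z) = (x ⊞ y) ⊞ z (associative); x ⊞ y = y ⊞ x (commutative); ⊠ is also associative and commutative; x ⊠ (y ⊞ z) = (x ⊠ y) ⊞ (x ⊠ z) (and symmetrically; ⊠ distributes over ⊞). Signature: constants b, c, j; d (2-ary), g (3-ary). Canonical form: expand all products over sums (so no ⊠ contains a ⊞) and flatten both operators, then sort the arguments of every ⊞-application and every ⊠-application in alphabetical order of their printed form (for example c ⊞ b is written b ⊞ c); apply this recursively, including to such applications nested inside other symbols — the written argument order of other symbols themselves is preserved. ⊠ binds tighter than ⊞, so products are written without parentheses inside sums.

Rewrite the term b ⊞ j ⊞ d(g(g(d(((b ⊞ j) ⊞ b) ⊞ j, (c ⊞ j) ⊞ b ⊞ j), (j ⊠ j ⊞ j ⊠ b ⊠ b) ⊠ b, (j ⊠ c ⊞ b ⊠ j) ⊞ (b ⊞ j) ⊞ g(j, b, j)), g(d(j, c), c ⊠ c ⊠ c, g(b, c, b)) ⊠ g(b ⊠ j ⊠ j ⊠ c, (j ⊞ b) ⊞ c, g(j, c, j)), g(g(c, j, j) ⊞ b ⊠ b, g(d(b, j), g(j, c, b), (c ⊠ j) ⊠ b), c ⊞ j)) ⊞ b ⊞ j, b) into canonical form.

Distribute:  b ⊞ j ⊞ d(b ⊞ g(g(d(b ⊞ b ⊞ j ⊞ j, b ⊞ c ⊞ j ⊞ j), b ⊠ b ⊠ b ⊠ j ⊞ b ⊠ j ⊠ j, b ⊞ b ⊠ j ⊞ c ⊠ j ⊞ g(j, b, j) ⊞ j), g(b ⊠ c ⊠ j ⊠ j, b ⊞ c ⊞ j, g(j, c, j)) ⊠ g(d(j, c), c ⊠ c ⊠ c, g(b, c, b)), g(b ⊠ b ⊞ g(c, j, j), g(d(b, j), g(j, c, b), b ⊠ c ⊠ j), c ⊞ j)) ⊞ j, b)
Sort arguments:  b ⊞ d(b ⊞ g(g(d(b ⊞ b ⊞ j ⊞ j, b ⊞ c ⊞ j ⊞ j), b ⊠ b ⊠ b ⊠ j ⊞ b ⊠ j ⊠ j, b ⊞ b ⊠ j ⊞ c ⊠ j ⊞ g(j, b, j) ⊞ j), g(b ⊠ c ⊠ j ⊠ j, b ⊞ c ⊞ j, g(j, c, j)) ⊠ g(d(j, c), c ⊠ c ⊠ c, g(b, c, b)), g(b ⊠ b ⊞ g(c, j, j), g(d(b, j), g(j, c, b), b ⊠ c ⊠ j), c ⊞ j)) ⊞ j, b) ⊞ j

Answer: b ⊞ d(b ⊞ g(g(d(b ⊞ b ⊞ j ⊞ j, b ⊞ c ⊞ j ⊞ j), b ⊠ b ⊠ b ⊠ j ⊞ b ⊠ j ⊠ j, b ⊞ b ⊠ j ⊞ c ⊠ j ⊞ g(j, b, j) ⊞ j), g(b ⊠ c ⊠ j ⊠ j, b ⊞ c ⊞ j, g(j, c, j)) ⊠ g(d(j, c), c ⊠ c ⊠ c, g(b, c, b)), g(b ⊠ b ⊞ g(c, j, j), g(d(b, j), g(j, c, b), b ⊠ c ⊠ j), c ⊞ j)) ⊞ j, b) ⊞ j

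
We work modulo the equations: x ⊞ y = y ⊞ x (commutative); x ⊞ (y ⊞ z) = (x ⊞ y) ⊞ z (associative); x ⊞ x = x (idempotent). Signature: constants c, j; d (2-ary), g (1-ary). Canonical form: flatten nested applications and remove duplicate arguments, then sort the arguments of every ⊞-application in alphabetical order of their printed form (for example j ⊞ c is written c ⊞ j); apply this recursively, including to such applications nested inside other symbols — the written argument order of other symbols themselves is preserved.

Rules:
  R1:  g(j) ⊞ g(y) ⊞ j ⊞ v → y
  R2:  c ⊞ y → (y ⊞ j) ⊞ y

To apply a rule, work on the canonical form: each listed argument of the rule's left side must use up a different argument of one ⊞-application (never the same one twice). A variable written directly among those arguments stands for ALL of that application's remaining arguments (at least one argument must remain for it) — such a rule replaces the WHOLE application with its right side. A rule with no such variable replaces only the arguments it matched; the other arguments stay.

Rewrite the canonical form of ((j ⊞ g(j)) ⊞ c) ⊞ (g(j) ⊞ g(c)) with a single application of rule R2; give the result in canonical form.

Canonical form:  c ⊞ g(c) ⊞ g(j) ⊞ j
R2 matches:  uses c;  y := g(c) ⊞ g(j) ⊞ j
The variable takes the whole remainder — replace the entire application.
Giving:  g(c) ⊞ g(j) ⊞ j

Answer: g(c) ⊞ g(j) ⊞ j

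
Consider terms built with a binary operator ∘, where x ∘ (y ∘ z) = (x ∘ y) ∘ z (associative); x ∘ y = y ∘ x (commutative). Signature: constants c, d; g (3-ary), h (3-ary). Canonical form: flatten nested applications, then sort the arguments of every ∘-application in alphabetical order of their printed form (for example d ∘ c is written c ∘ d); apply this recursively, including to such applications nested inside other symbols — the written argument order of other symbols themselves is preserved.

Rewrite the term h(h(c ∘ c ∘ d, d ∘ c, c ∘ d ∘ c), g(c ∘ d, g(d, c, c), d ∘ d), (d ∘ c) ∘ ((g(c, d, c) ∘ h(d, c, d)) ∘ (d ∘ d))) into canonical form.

Descend into:  (d ∘ c) ∘ ((g(c, d, c) ∘ h(d, c, d)) ∘ (d ∘ d))
Un-nest:  d ∘ c ∘ g(c, d, c) ∘ h(d, c, d) ∘ d ∘ d
Sort arguments:  c ∘ d ∘ d ∘ d ∘ g(c, d, c) ∘ h(d, c, d)
Rebuild:  h(h(c ∘ c ∘ d, c ∘ d, c ∘ c ∘ d), g(c ∘ d, g(d, c, c), d ∘ d), c ∘ d ∘ d ∘ d ∘ g(c, d, c) ∘ h(d, c, d))

Answer: h(h(c ∘ c ∘ d, c ∘ d, c ∘ c ∘ d), g(c ∘ d, g(d, c, c), d ∘ d), c ∘ d ∘ d ∘ d ∘ g(c, d, c) ∘ h(d, c, d))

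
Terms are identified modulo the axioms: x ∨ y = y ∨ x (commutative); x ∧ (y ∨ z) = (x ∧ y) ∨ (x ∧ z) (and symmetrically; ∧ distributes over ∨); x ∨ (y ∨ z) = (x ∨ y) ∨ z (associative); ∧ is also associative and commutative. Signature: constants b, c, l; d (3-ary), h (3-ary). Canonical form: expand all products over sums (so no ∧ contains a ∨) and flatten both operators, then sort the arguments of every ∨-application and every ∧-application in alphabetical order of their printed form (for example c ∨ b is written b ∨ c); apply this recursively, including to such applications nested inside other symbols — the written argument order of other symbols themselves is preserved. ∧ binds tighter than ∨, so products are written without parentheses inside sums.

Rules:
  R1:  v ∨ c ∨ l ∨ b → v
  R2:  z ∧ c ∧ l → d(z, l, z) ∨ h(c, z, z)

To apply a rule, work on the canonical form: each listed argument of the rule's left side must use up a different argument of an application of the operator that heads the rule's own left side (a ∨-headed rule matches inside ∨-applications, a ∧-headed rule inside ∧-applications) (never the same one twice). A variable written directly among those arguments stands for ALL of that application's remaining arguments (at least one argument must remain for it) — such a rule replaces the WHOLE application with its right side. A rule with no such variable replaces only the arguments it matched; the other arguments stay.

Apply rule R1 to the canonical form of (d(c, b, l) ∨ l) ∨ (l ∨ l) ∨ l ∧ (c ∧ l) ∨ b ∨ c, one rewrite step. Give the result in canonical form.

Canonical form:  b ∨ c ∨ c ∧ l ∧ l ∨ d(c, b, l) ∨ l ∨ l ∨ l
R1 matches:  uses b, c, l;  v := c ∧ l ∧ l ∨ d(c, b, l) ∨ l ∨ l
The variable takes the whole remainder — replace the entire application.
Giving:  c ∧ l ∧ l ∨ d(c, b, l) ∨ l ∨ l

Answer: c ∧ l ∧ l ∨ d(c, b, l) ∨ l ∨ l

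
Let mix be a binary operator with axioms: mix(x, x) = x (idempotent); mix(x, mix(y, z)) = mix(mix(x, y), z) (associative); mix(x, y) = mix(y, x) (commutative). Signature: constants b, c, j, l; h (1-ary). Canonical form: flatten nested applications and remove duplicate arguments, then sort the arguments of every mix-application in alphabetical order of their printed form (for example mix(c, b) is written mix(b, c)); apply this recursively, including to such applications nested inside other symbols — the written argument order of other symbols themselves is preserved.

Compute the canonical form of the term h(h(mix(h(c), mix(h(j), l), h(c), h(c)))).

Work inside:  mix(h(c), mix(h(j), l), h(c), h(c))
Flatten:  mix(h(c), h(j), l, h(c), h(c))
Idempotence:  drop duplicate h(c), h(c)
Sort arguments:  mix(h(c), h(j), l)
Rebuild:  h(h(mix(h(c), h(j), l)))

Answer: h(h(mix(h(c), h(j), l)))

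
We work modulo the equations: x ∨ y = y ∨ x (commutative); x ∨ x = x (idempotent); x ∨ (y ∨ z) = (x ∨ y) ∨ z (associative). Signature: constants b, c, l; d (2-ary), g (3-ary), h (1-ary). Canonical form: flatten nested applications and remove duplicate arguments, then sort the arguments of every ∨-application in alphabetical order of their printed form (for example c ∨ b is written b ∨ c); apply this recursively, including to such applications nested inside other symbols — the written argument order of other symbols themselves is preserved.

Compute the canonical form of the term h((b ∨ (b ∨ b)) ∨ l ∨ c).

Answer: h(b ∨ c ∨ l)

Derivation:
Focus inside:  (b ∨ (b ∨ b)) ∨ l ∨ c
Un-nest:  b ∨ b ∨ b ∨ l ∨ c
Drop duplicates:  drop duplicate b, b
Sort arguments:  b ∨ c ∨ l
Rebuild:  h(b ∨ c ∨ l)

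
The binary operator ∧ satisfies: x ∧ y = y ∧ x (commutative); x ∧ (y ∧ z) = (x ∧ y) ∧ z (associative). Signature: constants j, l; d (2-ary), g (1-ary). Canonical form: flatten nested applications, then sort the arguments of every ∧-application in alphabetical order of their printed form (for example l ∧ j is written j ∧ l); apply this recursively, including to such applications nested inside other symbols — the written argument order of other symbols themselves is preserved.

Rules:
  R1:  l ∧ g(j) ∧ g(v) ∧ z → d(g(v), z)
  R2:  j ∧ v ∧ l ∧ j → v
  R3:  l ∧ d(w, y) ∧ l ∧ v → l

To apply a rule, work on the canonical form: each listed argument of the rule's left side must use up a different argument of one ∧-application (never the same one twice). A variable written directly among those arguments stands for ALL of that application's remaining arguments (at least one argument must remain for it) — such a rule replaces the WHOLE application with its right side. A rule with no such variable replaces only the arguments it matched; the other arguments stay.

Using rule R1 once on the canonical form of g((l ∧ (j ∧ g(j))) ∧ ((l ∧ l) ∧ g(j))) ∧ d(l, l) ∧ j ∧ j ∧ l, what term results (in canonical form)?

Answer: d(l, l) ∧ g(d(g(j), j ∧ l ∧ l)) ∧ j ∧ j ∧ l

Derivation:
Canonical form:  d(l, l) ∧ g(g(j) ∧ g(j) ∧ j ∧ l ∧ l ∧ l) ∧ j ∧ j ∧ l
R1 matches:  uses g(j), g(j), l;  v := j, z := j ∧ l ∧ l
The extension variable absorbs all remaining arguments, so the whole application is rewritten.
Result:  d(l, l) ∧ g(d(g(j), j ∧ l ∧ l)) ∧ j ∧ j ∧ l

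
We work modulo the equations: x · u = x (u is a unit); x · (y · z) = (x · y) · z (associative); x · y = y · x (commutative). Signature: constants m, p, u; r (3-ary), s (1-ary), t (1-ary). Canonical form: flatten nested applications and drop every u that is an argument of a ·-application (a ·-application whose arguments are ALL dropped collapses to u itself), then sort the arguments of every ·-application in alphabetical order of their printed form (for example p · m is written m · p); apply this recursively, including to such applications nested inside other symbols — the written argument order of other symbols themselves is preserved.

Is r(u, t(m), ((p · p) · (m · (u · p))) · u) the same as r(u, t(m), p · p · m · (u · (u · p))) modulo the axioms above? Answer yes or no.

Answer: yes — both canonical forms are r(u, t(m), m · p · p · p)

Derivation:
Left:  r(u, t(m), ((p · p) · (m · (u · p))) · u)
  Descend into:  ((p · p) · (m · (u · p))) · u
  Un-nest:  p · p · m · u · p · u
  Unit:  drop u (×2)
  Sort arguments:  m · p · p · p
  Rebuild:  r(u, t(m), m · p · p · p)
Right:  r(u, t(m), p · p · m · (u · (u · p)))
  Work inside:  p · p · m · (u · (u · p))
  Merge nested applications:  p · p · m · u · u · p
  Units out:  drop u (×2)
  Sort arguments:  m · p · p · p
  Put back:  r(u, t(m), m · p · p · p)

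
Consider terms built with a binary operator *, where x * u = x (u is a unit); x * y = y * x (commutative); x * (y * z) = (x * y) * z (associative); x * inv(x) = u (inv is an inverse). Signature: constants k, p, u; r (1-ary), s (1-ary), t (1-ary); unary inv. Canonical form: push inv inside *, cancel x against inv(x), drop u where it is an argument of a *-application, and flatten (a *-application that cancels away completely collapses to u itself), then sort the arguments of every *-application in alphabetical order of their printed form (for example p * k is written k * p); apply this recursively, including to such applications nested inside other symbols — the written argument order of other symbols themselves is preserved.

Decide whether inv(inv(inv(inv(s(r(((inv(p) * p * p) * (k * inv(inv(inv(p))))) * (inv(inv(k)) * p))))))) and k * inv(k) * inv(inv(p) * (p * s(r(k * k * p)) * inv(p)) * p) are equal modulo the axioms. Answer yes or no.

Answer: no — s(r(k * k * p)) vs inv(s(r(k * k * p)))

Derivation:
Left:  inv(inv(inv(inv(s(r(((inv(p) * p * p) * (k * inv(inv(inv(p))))) * (inv(inv(k)) * p)))))))
  Push inv inside:  distribute inv over * and collapse double inv
  Collect terms:  s(r(k * k * p))
Right:  k * inv(k) * inv(inv(p) * (p * s(r(k * k * p)) * inv(p)) * p)
  Push inv inside:  distribute inv over * and collapse double inv
  Cancel:  k cancels; p cancels
  Collect terms:  inv(s(r(k * k * p)))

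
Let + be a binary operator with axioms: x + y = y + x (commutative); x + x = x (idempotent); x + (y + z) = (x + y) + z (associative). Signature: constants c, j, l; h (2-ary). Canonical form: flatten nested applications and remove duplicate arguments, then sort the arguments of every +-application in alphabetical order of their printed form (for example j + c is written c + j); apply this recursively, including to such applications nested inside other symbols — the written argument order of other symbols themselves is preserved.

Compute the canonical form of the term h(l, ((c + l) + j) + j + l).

Focus inside:  ((c + l) + j) + j + l
Un-nest:  c + l + j + j + l
Deduplicate:  drop duplicate j, l
Sort:  c + j + l
Put back:  h(l, c + j + l)

Answer: h(l, c + j + l)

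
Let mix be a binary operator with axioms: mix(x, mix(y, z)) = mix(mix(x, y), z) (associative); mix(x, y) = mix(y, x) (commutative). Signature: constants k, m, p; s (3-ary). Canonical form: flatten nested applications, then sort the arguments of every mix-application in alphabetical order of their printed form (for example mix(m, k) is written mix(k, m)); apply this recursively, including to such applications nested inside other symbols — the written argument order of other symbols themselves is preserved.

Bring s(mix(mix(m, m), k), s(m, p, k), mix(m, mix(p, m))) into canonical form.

Work inside:  mix(m, mix(p, m))
Merge nested applications:  mix(m, p, m)
Sort:  mix(m, m, p)
Reassemble:  s(mix(k, m, m), s(m, p, k), mix(m, m, p))

Answer: s(mix(k, m, m), s(m, p, k), mix(m, m, p))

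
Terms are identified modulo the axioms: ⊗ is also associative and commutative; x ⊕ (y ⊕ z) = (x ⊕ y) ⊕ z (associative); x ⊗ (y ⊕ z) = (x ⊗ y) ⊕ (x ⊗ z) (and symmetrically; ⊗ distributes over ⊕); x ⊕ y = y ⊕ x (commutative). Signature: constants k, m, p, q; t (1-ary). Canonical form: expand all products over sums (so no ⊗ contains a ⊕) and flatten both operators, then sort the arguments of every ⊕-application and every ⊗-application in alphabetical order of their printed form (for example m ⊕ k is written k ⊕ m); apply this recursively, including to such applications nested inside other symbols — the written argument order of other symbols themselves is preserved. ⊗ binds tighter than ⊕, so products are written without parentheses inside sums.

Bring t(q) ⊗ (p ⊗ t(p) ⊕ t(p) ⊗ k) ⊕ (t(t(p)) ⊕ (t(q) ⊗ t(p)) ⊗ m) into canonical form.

Answer: k ⊗ t(p) ⊗ t(q) ⊕ m ⊗ t(p) ⊗ t(q) ⊕ p ⊗ t(p) ⊗ t(q) ⊕ t(t(p))

Derivation:
Expand:  p ⊗ t(p) ⊗ t(q) ⊕ k ⊗ t(p) ⊗ t(q) ⊕ t(t(p)) ⊕ m ⊗ t(p) ⊗ t(q)
Sort:  k ⊗ t(p) ⊗ t(q) ⊕ m ⊗ t(p) ⊗ t(q) ⊕ p ⊗ t(p) ⊗ t(q) ⊕ t(t(p))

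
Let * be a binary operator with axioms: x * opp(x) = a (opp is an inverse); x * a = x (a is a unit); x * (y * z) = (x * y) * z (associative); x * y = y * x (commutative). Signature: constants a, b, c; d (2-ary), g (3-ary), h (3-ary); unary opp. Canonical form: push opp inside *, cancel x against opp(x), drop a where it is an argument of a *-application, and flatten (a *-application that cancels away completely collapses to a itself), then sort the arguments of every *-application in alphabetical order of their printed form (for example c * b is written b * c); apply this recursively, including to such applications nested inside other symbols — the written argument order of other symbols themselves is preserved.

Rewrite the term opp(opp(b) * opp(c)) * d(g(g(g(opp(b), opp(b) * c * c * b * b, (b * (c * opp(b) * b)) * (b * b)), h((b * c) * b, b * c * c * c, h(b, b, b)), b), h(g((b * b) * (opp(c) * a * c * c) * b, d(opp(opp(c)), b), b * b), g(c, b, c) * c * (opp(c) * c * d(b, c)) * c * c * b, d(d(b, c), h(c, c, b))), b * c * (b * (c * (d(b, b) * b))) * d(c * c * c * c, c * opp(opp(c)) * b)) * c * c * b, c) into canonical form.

Answer: b * c * d(b * c * c * g(g(g(opp(b), b * c * c, b * b * b * c), h(b * b * c, b * c * c * c, h(b, b, b)), b), h(g(b * b * b * c, d(c, b), b * b), b * c * c * c * d(b, c) * g(c, b, c), d(d(b, c), h(c, c, b))), b * b * b * c * c * d(b, b) * d(c * c * c * c, b * c * c)), c)

Derivation:
Push opp inside:  distribute opp over * and collapse double opp
Collect terms:  b * c * d(b * c * c * g(g(g(opp(b), b * c * c, b * b * b * c), h(b * b * c, b * c * c * c, h(b, b, b)), b), h(g(b * b * b * c, d(c, b), b * b), b * c * c * c * d(b, c) * g(c, b, c), d(d(b, c), h(c, c, b))), b * b * b * c * c * d(b, b) * d(c * c * c * c, b * c * c)), c)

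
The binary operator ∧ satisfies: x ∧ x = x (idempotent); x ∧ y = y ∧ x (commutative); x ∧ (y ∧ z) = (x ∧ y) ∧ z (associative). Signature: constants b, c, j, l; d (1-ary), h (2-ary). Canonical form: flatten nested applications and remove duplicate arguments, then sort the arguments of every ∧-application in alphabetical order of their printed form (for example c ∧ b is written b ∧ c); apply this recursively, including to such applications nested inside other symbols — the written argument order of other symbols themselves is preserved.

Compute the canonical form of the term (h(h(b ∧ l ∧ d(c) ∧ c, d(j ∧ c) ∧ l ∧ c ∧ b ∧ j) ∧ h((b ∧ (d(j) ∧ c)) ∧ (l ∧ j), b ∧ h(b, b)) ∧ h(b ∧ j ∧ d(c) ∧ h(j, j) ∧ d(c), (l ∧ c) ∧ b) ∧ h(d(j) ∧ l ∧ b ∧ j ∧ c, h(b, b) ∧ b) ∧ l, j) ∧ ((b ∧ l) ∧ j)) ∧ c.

Merge nested applications:  h(h(b ∧ l ∧ d(c) ∧ c, d(j ∧ c) ∧ l ∧ c ∧ b ∧ j) ∧ h((b ∧ (d(j) ∧ c)) ∧ (l ∧ j), b ∧ h(b, b)) ∧ h(b ∧ j ∧ d(c) ∧ h(j, j) ∧ d(c), (l ∧ c) ∧ b) ∧ h(d(j) ∧ l ∧ b ∧ j ∧ c, h(b, b) ∧ b) ∧ l, j) ∧ b ∧ l ∧ j ∧ c
Inside:  h(h(b ∧ l ∧ d(c) ∧ c, d(j ∧ c) ∧ l ∧ c ∧ b ∧ j) ∧ h((b ∧ (d(j) ∧ c)) ∧ (l ∧ j), b ∧ h(b, b)) ∧ h(b ∧ j ∧ d(c) ∧ h(j, j) ∧ d(c), (l ∧ c) ∧ b) ∧ h(d(j) ∧ l ∧ b ∧ j ∧ c, h(b, b) ∧ b) ∧ l, j)  →  h(h(b ∧ c ∧ d(c) ∧ l, b ∧ c ∧ d(c ∧ j) ∧ j ∧ l) ∧ h(b ∧ c ∧ d(j) ∧ j ∧ l, b ∧ h(b, b)) ∧ h(b ∧ d(c) ∧ h(j, j) ∧ j, b ∧ c ∧ l) ∧ l, j)
Sort:  b ∧ c ∧ h(h(b ∧ c ∧ d(c) ∧ l, b ∧ c ∧ d(c ∧ j) ∧ j ∧ l) ∧ h(b ∧ c ∧ d(j) ∧ j ∧ l, b ∧ h(b, b)) ∧ h(b ∧ d(c) ∧ h(j, j) ∧ j, b ∧ c ∧ l) ∧ l, j) ∧ j ∧ l

Answer: b ∧ c ∧ h(h(b ∧ c ∧ d(c) ∧ l, b ∧ c ∧ d(c ∧ j) ∧ j ∧ l) ∧ h(b ∧ c ∧ d(j) ∧ j ∧ l, b ∧ h(b, b)) ∧ h(b ∧ d(c) ∧ h(j, j) ∧ j, b ∧ c ∧ l) ∧ l, j) ∧ j ∧ l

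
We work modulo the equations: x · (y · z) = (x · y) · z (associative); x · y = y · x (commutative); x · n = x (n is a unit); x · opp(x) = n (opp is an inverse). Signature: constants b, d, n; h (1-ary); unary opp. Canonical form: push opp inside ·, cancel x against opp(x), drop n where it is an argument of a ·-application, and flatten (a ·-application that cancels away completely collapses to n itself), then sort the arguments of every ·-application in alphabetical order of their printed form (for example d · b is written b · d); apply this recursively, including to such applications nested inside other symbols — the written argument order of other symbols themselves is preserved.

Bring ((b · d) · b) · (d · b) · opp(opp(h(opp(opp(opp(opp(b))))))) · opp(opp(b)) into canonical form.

Answer: b · b · b · b · d · d · h(b)

Derivation:
Push opp inside:  distribute opp over · and collapse double opp
Combine occurrences:  b · b · b · b · d · d · h(b)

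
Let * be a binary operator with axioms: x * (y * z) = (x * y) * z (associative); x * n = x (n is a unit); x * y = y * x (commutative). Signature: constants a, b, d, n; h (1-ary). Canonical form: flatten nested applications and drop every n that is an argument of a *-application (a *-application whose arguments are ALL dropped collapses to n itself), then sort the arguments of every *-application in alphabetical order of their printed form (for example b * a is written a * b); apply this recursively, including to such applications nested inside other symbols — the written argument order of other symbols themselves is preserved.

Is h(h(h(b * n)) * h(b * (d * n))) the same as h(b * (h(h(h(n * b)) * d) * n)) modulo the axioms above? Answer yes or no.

Left:  h(h(h(b * n)) * h(b * (d * n)))
  Focus inside:  h(h(b * n)) * h(b * (d * n))
  Inside:  h(h(b * n))  →  h(h(b))
  Simplify inside:  h(b * (d * n))  →  h(b * d)
  Order the arguments:  h(b * d) * h(h(b))
  Put back:  h(h(b * d) * h(h(b)))
Right:  h(b * (h(h(h(n * b)) * d) * n))
  Descend into:  b * (h(h(h(n * b)) * d) * n)
  Merge nested applications:  b * h(h(h(n * b)) * d) * n
  Simplify inside:  h(h(h(n * b)) * d)  →  h(d * h(h(b)))
  Drop the unit:  drop n
  Sort arguments:  b * h(d * h(h(b)))
  Rebuild:  h(b * h(d * h(h(b))))

Answer: no — h(h(b * d) * h(h(b))) vs h(b * h(d * h(h(b))))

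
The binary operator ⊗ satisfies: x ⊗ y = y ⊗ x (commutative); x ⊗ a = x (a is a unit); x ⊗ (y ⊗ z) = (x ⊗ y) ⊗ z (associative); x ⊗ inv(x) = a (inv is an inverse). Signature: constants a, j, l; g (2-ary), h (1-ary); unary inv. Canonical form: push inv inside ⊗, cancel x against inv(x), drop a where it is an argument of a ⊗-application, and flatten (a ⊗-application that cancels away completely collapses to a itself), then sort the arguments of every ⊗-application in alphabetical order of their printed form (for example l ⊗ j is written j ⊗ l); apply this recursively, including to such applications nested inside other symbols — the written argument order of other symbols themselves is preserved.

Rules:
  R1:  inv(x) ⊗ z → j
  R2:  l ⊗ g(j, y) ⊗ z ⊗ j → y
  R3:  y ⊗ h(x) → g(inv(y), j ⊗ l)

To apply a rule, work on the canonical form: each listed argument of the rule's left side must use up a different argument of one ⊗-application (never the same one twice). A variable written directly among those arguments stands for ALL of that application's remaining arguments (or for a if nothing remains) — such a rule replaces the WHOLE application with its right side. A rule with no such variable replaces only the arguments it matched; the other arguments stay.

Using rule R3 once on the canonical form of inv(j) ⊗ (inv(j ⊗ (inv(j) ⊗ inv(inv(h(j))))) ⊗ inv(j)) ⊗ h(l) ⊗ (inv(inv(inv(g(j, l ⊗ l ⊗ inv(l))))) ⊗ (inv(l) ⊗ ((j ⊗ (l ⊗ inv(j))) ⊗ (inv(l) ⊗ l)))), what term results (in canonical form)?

Canonical form:  h(l) ⊗ inv(g(j, l)) ⊗ inv(h(j)) ⊗ inv(j) ⊗ inv(j)
Apply R3:  consuming h(l);  x := l, y := inv(g(j, l)) ⊗ inv(h(j)) ⊗ inv(j) ⊗ inv(j)
The variable takes the whole remainder — replace the entire application.
New term:  g(g(j, l) ⊗ h(j) ⊗ j ⊗ j, j ⊗ l)

Answer: g(g(j, l) ⊗ h(j) ⊗ j ⊗ j, j ⊗ l)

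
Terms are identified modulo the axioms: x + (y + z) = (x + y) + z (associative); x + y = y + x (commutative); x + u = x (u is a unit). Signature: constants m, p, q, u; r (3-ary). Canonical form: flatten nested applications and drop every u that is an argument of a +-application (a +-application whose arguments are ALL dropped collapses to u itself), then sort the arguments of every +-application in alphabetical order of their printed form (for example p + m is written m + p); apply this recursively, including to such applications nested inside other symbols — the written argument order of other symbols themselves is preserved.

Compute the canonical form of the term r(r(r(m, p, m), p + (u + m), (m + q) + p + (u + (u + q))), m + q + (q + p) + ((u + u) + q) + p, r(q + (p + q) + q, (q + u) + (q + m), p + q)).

Work inside:  m + q + (q + p) + ((u + u) + q) + p
Flatten:  m + q + q + p + u + u + q + p
Unit:  drop u (×2)
Sort arguments:  m + p + p + q + q + q
Rebuild:  r(r(r(m, p, m), m + p, m + p + q + q), m + p + p + q + q + q, r(p + q + q + q, m + q + q, p + q))

Answer: r(r(r(m, p, m), m + p, m + p + q + q), m + p + p + q + q + q, r(p + q + q + q, m + q + q, p + q))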